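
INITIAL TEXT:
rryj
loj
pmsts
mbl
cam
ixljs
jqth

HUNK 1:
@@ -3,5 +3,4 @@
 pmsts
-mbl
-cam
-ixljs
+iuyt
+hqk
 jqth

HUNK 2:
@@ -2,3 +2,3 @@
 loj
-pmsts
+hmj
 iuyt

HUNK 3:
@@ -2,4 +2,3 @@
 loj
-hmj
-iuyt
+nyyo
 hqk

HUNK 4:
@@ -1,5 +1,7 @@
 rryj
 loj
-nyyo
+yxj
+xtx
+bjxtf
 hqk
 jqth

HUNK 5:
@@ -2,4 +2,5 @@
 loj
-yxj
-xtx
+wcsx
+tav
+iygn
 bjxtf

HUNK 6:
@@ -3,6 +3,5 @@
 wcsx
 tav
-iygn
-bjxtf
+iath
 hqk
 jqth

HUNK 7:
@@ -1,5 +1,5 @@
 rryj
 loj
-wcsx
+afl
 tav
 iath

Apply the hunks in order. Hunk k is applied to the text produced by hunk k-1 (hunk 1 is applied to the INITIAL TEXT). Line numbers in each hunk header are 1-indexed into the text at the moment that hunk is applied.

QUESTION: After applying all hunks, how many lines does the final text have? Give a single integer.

Hunk 1: at line 3 remove [mbl,cam,ixljs] add [iuyt,hqk] -> 6 lines: rryj loj pmsts iuyt hqk jqth
Hunk 2: at line 2 remove [pmsts] add [hmj] -> 6 lines: rryj loj hmj iuyt hqk jqth
Hunk 3: at line 2 remove [hmj,iuyt] add [nyyo] -> 5 lines: rryj loj nyyo hqk jqth
Hunk 4: at line 1 remove [nyyo] add [yxj,xtx,bjxtf] -> 7 lines: rryj loj yxj xtx bjxtf hqk jqth
Hunk 5: at line 2 remove [yxj,xtx] add [wcsx,tav,iygn] -> 8 lines: rryj loj wcsx tav iygn bjxtf hqk jqth
Hunk 6: at line 3 remove [iygn,bjxtf] add [iath] -> 7 lines: rryj loj wcsx tav iath hqk jqth
Hunk 7: at line 1 remove [wcsx] add [afl] -> 7 lines: rryj loj afl tav iath hqk jqth
Final line count: 7

Answer: 7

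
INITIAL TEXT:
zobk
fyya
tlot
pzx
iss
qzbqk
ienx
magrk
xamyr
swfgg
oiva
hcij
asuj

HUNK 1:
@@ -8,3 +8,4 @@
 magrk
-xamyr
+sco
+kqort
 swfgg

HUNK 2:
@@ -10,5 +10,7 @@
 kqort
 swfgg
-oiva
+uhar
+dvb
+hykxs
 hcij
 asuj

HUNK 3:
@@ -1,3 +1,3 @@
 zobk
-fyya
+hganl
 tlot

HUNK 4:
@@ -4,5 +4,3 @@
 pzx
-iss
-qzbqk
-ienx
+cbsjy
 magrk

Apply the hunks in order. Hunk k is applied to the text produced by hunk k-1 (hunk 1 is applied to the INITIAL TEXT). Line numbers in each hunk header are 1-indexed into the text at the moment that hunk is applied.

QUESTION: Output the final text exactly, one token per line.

Answer: zobk
hganl
tlot
pzx
cbsjy
magrk
sco
kqort
swfgg
uhar
dvb
hykxs
hcij
asuj

Derivation:
Hunk 1: at line 8 remove [xamyr] add [sco,kqort] -> 14 lines: zobk fyya tlot pzx iss qzbqk ienx magrk sco kqort swfgg oiva hcij asuj
Hunk 2: at line 10 remove [oiva] add [uhar,dvb,hykxs] -> 16 lines: zobk fyya tlot pzx iss qzbqk ienx magrk sco kqort swfgg uhar dvb hykxs hcij asuj
Hunk 3: at line 1 remove [fyya] add [hganl] -> 16 lines: zobk hganl tlot pzx iss qzbqk ienx magrk sco kqort swfgg uhar dvb hykxs hcij asuj
Hunk 4: at line 4 remove [iss,qzbqk,ienx] add [cbsjy] -> 14 lines: zobk hganl tlot pzx cbsjy magrk sco kqort swfgg uhar dvb hykxs hcij asuj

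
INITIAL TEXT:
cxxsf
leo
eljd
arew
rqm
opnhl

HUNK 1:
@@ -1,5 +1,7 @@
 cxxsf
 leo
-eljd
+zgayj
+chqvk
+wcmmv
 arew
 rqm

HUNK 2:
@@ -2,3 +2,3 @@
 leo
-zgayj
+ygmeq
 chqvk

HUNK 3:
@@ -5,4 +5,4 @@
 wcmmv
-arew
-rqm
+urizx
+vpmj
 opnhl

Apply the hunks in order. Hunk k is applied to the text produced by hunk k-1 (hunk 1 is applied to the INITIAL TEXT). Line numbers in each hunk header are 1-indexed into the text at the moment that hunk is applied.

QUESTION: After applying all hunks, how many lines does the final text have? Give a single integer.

Answer: 8

Derivation:
Hunk 1: at line 1 remove [eljd] add [zgayj,chqvk,wcmmv] -> 8 lines: cxxsf leo zgayj chqvk wcmmv arew rqm opnhl
Hunk 2: at line 2 remove [zgayj] add [ygmeq] -> 8 lines: cxxsf leo ygmeq chqvk wcmmv arew rqm opnhl
Hunk 3: at line 5 remove [arew,rqm] add [urizx,vpmj] -> 8 lines: cxxsf leo ygmeq chqvk wcmmv urizx vpmj opnhl
Final line count: 8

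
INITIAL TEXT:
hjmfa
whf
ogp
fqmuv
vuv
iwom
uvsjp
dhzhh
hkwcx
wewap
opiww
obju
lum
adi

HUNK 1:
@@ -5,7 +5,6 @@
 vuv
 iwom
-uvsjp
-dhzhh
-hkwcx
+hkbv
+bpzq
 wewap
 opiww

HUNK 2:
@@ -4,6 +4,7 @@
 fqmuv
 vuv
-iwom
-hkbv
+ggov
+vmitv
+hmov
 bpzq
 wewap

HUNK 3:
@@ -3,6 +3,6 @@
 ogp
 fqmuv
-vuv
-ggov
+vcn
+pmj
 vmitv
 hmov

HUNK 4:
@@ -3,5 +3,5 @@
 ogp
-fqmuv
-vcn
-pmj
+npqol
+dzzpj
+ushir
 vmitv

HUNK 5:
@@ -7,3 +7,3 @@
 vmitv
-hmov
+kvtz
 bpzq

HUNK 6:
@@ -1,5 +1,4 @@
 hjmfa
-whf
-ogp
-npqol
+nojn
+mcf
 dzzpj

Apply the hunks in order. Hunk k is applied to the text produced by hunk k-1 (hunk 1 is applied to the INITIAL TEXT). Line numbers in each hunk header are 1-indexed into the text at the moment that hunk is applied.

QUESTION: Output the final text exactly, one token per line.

Answer: hjmfa
nojn
mcf
dzzpj
ushir
vmitv
kvtz
bpzq
wewap
opiww
obju
lum
adi

Derivation:
Hunk 1: at line 5 remove [uvsjp,dhzhh,hkwcx] add [hkbv,bpzq] -> 13 lines: hjmfa whf ogp fqmuv vuv iwom hkbv bpzq wewap opiww obju lum adi
Hunk 2: at line 4 remove [iwom,hkbv] add [ggov,vmitv,hmov] -> 14 lines: hjmfa whf ogp fqmuv vuv ggov vmitv hmov bpzq wewap opiww obju lum adi
Hunk 3: at line 3 remove [vuv,ggov] add [vcn,pmj] -> 14 lines: hjmfa whf ogp fqmuv vcn pmj vmitv hmov bpzq wewap opiww obju lum adi
Hunk 4: at line 3 remove [fqmuv,vcn,pmj] add [npqol,dzzpj,ushir] -> 14 lines: hjmfa whf ogp npqol dzzpj ushir vmitv hmov bpzq wewap opiww obju lum adi
Hunk 5: at line 7 remove [hmov] add [kvtz] -> 14 lines: hjmfa whf ogp npqol dzzpj ushir vmitv kvtz bpzq wewap opiww obju lum adi
Hunk 6: at line 1 remove [whf,ogp,npqol] add [nojn,mcf] -> 13 lines: hjmfa nojn mcf dzzpj ushir vmitv kvtz bpzq wewap opiww obju lum adi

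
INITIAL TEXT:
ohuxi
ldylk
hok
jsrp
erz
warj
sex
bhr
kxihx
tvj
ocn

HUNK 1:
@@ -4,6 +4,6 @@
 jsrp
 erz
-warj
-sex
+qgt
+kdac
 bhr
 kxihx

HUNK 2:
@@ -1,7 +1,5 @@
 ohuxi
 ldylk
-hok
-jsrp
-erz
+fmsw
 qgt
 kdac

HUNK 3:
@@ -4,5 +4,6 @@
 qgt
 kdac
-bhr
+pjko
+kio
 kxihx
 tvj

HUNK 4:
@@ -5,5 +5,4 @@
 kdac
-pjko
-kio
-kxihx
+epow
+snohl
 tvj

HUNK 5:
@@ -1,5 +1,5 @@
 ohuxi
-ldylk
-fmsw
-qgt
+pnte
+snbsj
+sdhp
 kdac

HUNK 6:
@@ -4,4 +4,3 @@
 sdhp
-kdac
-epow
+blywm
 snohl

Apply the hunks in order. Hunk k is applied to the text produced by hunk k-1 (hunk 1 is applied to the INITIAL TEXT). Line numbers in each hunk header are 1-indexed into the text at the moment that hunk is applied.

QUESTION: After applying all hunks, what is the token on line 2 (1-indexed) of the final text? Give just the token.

Answer: pnte

Derivation:
Hunk 1: at line 4 remove [warj,sex] add [qgt,kdac] -> 11 lines: ohuxi ldylk hok jsrp erz qgt kdac bhr kxihx tvj ocn
Hunk 2: at line 1 remove [hok,jsrp,erz] add [fmsw] -> 9 lines: ohuxi ldylk fmsw qgt kdac bhr kxihx tvj ocn
Hunk 3: at line 4 remove [bhr] add [pjko,kio] -> 10 lines: ohuxi ldylk fmsw qgt kdac pjko kio kxihx tvj ocn
Hunk 4: at line 5 remove [pjko,kio,kxihx] add [epow,snohl] -> 9 lines: ohuxi ldylk fmsw qgt kdac epow snohl tvj ocn
Hunk 5: at line 1 remove [ldylk,fmsw,qgt] add [pnte,snbsj,sdhp] -> 9 lines: ohuxi pnte snbsj sdhp kdac epow snohl tvj ocn
Hunk 6: at line 4 remove [kdac,epow] add [blywm] -> 8 lines: ohuxi pnte snbsj sdhp blywm snohl tvj ocn
Final line 2: pnte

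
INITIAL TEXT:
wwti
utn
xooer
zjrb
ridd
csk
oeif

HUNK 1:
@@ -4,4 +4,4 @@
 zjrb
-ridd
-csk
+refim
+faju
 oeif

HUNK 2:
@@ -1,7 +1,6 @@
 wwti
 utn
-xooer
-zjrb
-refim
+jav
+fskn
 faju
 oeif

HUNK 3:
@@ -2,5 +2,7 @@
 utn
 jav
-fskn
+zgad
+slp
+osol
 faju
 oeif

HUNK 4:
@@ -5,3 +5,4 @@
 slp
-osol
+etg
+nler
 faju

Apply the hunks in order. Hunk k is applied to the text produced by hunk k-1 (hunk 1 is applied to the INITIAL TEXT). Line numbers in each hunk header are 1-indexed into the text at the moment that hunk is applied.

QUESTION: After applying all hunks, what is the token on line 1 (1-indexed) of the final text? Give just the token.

Answer: wwti

Derivation:
Hunk 1: at line 4 remove [ridd,csk] add [refim,faju] -> 7 lines: wwti utn xooer zjrb refim faju oeif
Hunk 2: at line 1 remove [xooer,zjrb,refim] add [jav,fskn] -> 6 lines: wwti utn jav fskn faju oeif
Hunk 3: at line 2 remove [fskn] add [zgad,slp,osol] -> 8 lines: wwti utn jav zgad slp osol faju oeif
Hunk 4: at line 5 remove [osol] add [etg,nler] -> 9 lines: wwti utn jav zgad slp etg nler faju oeif
Final line 1: wwti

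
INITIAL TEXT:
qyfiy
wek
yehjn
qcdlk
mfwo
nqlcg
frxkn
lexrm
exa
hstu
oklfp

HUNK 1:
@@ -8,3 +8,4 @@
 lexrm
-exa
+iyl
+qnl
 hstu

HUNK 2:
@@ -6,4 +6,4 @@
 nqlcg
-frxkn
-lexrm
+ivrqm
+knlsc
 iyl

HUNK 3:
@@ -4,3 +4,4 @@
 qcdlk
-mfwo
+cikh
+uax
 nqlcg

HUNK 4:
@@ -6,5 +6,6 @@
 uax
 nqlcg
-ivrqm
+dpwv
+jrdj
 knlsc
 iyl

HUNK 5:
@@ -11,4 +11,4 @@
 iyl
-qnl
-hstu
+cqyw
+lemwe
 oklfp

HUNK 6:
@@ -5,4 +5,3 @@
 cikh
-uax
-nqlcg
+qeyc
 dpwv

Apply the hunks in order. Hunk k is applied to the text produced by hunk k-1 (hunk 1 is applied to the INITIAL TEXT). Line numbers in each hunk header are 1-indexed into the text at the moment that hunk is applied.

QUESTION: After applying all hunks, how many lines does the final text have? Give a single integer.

Hunk 1: at line 8 remove [exa] add [iyl,qnl] -> 12 lines: qyfiy wek yehjn qcdlk mfwo nqlcg frxkn lexrm iyl qnl hstu oklfp
Hunk 2: at line 6 remove [frxkn,lexrm] add [ivrqm,knlsc] -> 12 lines: qyfiy wek yehjn qcdlk mfwo nqlcg ivrqm knlsc iyl qnl hstu oklfp
Hunk 3: at line 4 remove [mfwo] add [cikh,uax] -> 13 lines: qyfiy wek yehjn qcdlk cikh uax nqlcg ivrqm knlsc iyl qnl hstu oklfp
Hunk 4: at line 6 remove [ivrqm] add [dpwv,jrdj] -> 14 lines: qyfiy wek yehjn qcdlk cikh uax nqlcg dpwv jrdj knlsc iyl qnl hstu oklfp
Hunk 5: at line 11 remove [qnl,hstu] add [cqyw,lemwe] -> 14 lines: qyfiy wek yehjn qcdlk cikh uax nqlcg dpwv jrdj knlsc iyl cqyw lemwe oklfp
Hunk 6: at line 5 remove [uax,nqlcg] add [qeyc] -> 13 lines: qyfiy wek yehjn qcdlk cikh qeyc dpwv jrdj knlsc iyl cqyw lemwe oklfp
Final line count: 13

Answer: 13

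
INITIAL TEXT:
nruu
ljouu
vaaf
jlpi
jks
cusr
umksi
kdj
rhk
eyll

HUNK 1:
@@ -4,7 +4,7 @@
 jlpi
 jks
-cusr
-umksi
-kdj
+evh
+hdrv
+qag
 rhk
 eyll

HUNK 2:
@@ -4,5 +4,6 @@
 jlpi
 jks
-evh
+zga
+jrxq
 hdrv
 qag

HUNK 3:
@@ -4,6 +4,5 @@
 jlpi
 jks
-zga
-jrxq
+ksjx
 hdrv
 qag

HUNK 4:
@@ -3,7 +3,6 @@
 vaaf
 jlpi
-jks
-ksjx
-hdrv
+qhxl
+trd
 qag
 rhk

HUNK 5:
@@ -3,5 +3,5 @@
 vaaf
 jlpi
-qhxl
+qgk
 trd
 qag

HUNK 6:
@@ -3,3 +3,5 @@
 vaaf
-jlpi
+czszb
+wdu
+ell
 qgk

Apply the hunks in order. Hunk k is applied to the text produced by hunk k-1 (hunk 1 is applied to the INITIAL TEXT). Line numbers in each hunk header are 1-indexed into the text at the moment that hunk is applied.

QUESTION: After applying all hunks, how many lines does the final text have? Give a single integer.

Hunk 1: at line 4 remove [cusr,umksi,kdj] add [evh,hdrv,qag] -> 10 lines: nruu ljouu vaaf jlpi jks evh hdrv qag rhk eyll
Hunk 2: at line 4 remove [evh] add [zga,jrxq] -> 11 lines: nruu ljouu vaaf jlpi jks zga jrxq hdrv qag rhk eyll
Hunk 3: at line 4 remove [zga,jrxq] add [ksjx] -> 10 lines: nruu ljouu vaaf jlpi jks ksjx hdrv qag rhk eyll
Hunk 4: at line 3 remove [jks,ksjx,hdrv] add [qhxl,trd] -> 9 lines: nruu ljouu vaaf jlpi qhxl trd qag rhk eyll
Hunk 5: at line 3 remove [qhxl] add [qgk] -> 9 lines: nruu ljouu vaaf jlpi qgk trd qag rhk eyll
Hunk 6: at line 3 remove [jlpi] add [czszb,wdu,ell] -> 11 lines: nruu ljouu vaaf czszb wdu ell qgk trd qag rhk eyll
Final line count: 11

Answer: 11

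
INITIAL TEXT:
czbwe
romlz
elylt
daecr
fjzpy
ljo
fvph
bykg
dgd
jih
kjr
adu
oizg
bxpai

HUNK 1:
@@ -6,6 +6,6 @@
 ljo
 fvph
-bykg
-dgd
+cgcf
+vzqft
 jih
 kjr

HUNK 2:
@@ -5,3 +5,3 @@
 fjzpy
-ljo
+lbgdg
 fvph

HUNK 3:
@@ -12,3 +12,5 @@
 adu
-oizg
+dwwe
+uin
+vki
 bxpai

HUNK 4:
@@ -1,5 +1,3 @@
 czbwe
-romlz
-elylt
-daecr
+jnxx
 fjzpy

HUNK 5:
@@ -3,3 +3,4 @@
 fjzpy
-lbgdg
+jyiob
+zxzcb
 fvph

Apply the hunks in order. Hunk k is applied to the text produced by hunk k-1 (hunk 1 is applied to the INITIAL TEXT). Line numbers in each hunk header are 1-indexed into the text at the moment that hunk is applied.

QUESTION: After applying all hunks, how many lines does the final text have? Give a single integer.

Answer: 15

Derivation:
Hunk 1: at line 6 remove [bykg,dgd] add [cgcf,vzqft] -> 14 lines: czbwe romlz elylt daecr fjzpy ljo fvph cgcf vzqft jih kjr adu oizg bxpai
Hunk 2: at line 5 remove [ljo] add [lbgdg] -> 14 lines: czbwe romlz elylt daecr fjzpy lbgdg fvph cgcf vzqft jih kjr adu oizg bxpai
Hunk 3: at line 12 remove [oizg] add [dwwe,uin,vki] -> 16 lines: czbwe romlz elylt daecr fjzpy lbgdg fvph cgcf vzqft jih kjr adu dwwe uin vki bxpai
Hunk 4: at line 1 remove [romlz,elylt,daecr] add [jnxx] -> 14 lines: czbwe jnxx fjzpy lbgdg fvph cgcf vzqft jih kjr adu dwwe uin vki bxpai
Hunk 5: at line 3 remove [lbgdg] add [jyiob,zxzcb] -> 15 lines: czbwe jnxx fjzpy jyiob zxzcb fvph cgcf vzqft jih kjr adu dwwe uin vki bxpai
Final line count: 15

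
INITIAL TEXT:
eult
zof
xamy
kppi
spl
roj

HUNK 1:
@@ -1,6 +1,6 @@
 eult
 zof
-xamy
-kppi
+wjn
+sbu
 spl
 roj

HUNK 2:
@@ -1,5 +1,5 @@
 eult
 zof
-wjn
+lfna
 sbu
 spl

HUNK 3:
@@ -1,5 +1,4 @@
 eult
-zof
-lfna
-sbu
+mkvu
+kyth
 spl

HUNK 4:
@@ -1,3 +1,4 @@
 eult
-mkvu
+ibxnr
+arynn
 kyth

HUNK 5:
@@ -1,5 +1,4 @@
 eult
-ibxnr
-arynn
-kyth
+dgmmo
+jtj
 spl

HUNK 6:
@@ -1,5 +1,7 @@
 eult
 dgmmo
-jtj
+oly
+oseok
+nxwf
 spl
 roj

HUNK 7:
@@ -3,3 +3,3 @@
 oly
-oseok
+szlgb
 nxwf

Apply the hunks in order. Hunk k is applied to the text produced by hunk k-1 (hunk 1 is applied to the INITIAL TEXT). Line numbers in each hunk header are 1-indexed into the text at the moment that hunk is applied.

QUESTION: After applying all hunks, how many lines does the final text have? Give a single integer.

Answer: 7

Derivation:
Hunk 1: at line 1 remove [xamy,kppi] add [wjn,sbu] -> 6 lines: eult zof wjn sbu spl roj
Hunk 2: at line 1 remove [wjn] add [lfna] -> 6 lines: eult zof lfna sbu spl roj
Hunk 3: at line 1 remove [zof,lfna,sbu] add [mkvu,kyth] -> 5 lines: eult mkvu kyth spl roj
Hunk 4: at line 1 remove [mkvu] add [ibxnr,arynn] -> 6 lines: eult ibxnr arynn kyth spl roj
Hunk 5: at line 1 remove [ibxnr,arynn,kyth] add [dgmmo,jtj] -> 5 lines: eult dgmmo jtj spl roj
Hunk 6: at line 1 remove [jtj] add [oly,oseok,nxwf] -> 7 lines: eult dgmmo oly oseok nxwf spl roj
Hunk 7: at line 3 remove [oseok] add [szlgb] -> 7 lines: eult dgmmo oly szlgb nxwf spl roj
Final line count: 7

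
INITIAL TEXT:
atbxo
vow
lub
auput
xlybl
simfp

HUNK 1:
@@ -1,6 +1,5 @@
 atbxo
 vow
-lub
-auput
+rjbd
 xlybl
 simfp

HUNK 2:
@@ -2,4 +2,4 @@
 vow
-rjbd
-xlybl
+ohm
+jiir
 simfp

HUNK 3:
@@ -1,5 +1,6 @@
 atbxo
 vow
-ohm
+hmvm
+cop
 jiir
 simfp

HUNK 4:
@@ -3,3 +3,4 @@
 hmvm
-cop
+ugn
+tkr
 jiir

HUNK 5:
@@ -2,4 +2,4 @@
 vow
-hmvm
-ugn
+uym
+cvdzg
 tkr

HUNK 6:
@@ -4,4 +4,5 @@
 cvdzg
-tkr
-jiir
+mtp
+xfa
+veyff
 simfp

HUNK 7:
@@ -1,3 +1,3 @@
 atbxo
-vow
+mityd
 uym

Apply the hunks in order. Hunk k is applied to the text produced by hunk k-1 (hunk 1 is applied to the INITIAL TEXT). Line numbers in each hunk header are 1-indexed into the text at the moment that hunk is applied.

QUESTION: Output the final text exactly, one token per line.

Answer: atbxo
mityd
uym
cvdzg
mtp
xfa
veyff
simfp

Derivation:
Hunk 1: at line 1 remove [lub,auput] add [rjbd] -> 5 lines: atbxo vow rjbd xlybl simfp
Hunk 2: at line 2 remove [rjbd,xlybl] add [ohm,jiir] -> 5 lines: atbxo vow ohm jiir simfp
Hunk 3: at line 1 remove [ohm] add [hmvm,cop] -> 6 lines: atbxo vow hmvm cop jiir simfp
Hunk 4: at line 3 remove [cop] add [ugn,tkr] -> 7 lines: atbxo vow hmvm ugn tkr jiir simfp
Hunk 5: at line 2 remove [hmvm,ugn] add [uym,cvdzg] -> 7 lines: atbxo vow uym cvdzg tkr jiir simfp
Hunk 6: at line 4 remove [tkr,jiir] add [mtp,xfa,veyff] -> 8 lines: atbxo vow uym cvdzg mtp xfa veyff simfp
Hunk 7: at line 1 remove [vow] add [mityd] -> 8 lines: atbxo mityd uym cvdzg mtp xfa veyff simfp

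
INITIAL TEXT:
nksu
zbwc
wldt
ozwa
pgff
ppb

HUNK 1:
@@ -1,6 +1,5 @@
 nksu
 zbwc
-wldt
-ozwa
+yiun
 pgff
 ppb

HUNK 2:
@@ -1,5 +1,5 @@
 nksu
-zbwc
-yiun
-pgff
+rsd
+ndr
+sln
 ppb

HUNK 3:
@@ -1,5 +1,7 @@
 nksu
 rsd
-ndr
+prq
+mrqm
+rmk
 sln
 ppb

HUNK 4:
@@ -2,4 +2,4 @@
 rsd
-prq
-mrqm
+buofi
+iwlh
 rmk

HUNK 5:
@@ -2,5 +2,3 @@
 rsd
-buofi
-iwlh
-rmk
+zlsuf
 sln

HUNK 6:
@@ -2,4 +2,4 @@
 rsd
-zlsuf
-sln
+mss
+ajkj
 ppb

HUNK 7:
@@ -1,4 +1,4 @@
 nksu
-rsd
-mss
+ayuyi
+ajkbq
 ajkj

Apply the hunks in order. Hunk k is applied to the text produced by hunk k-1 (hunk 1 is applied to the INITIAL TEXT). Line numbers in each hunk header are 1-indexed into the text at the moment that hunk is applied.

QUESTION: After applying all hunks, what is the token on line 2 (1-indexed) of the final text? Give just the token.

Answer: ayuyi

Derivation:
Hunk 1: at line 1 remove [wldt,ozwa] add [yiun] -> 5 lines: nksu zbwc yiun pgff ppb
Hunk 2: at line 1 remove [zbwc,yiun,pgff] add [rsd,ndr,sln] -> 5 lines: nksu rsd ndr sln ppb
Hunk 3: at line 1 remove [ndr] add [prq,mrqm,rmk] -> 7 lines: nksu rsd prq mrqm rmk sln ppb
Hunk 4: at line 2 remove [prq,mrqm] add [buofi,iwlh] -> 7 lines: nksu rsd buofi iwlh rmk sln ppb
Hunk 5: at line 2 remove [buofi,iwlh,rmk] add [zlsuf] -> 5 lines: nksu rsd zlsuf sln ppb
Hunk 6: at line 2 remove [zlsuf,sln] add [mss,ajkj] -> 5 lines: nksu rsd mss ajkj ppb
Hunk 7: at line 1 remove [rsd,mss] add [ayuyi,ajkbq] -> 5 lines: nksu ayuyi ajkbq ajkj ppb
Final line 2: ayuyi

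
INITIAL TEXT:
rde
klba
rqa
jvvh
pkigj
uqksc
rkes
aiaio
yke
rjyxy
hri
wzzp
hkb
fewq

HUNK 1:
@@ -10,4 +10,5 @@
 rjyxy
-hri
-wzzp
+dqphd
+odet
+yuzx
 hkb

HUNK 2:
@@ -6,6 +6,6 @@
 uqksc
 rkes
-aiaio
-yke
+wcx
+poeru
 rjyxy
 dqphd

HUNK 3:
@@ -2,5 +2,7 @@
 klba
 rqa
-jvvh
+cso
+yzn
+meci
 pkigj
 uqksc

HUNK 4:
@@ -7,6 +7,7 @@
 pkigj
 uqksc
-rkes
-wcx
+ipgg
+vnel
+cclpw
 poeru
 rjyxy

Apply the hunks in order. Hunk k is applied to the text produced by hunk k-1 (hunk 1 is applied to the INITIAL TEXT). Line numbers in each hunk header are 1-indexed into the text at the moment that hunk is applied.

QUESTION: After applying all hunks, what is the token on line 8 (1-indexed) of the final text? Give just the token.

Hunk 1: at line 10 remove [hri,wzzp] add [dqphd,odet,yuzx] -> 15 lines: rde klba rqa jvvh pkigj uqksc rkes aiaio yke rjyxy dqphd odet yuzx hkb fewq
Hunk 2: at line 6 remove [aiaio,yke] add [wcx,poeru] -> 15 lines: rde klba rqa jvvh pkigj uqksc rkes wcx poeru rjyxy dqphd odet yuzx hkb fewq
Hunk 3: at line 2 remove [jvvh] add [cso,yzn,meci] -> 17 lines: rde klba rqa cso yzn meci pkigj uqksc rkes wcx poeru rjyxy dqphd odet yuzx hkb fewq
Hunk 4: at line 7 remove [rkes,wcx] add [ipgg,vnel,cclpw] -> 18 lines: rde klba rqa cso yzn meci pkigj uqksc ipgg vnel cclpw poeru rjyxy dqphd odet yuzx hkb fewq
Final line 8: uqksc

Answer: uqksc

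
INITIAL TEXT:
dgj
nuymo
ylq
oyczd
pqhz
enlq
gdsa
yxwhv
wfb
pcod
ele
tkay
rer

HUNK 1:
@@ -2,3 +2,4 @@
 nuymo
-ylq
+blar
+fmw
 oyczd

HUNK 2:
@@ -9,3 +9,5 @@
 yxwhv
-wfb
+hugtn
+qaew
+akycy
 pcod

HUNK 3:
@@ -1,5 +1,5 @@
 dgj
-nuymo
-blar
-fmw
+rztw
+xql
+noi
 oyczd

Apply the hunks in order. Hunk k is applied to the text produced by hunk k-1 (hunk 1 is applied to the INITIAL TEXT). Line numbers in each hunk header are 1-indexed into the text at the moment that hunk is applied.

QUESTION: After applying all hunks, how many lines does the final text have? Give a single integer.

Hunk 1: at line 2 remove [ylq] add [blar,fmw] -> 14 lines: dgj nuymo blar fmw oyczd pqhz enlq gdsa yxwhv wfb pcod ele tkay rer
Hunk 2: at line 9 remove [wfb] add [hugtn,qaew,akycy] -> 16 lines: dgj nuymo blar fmw oyczd pqhz enlq gdsa yxwhv hugtn qaew akycy pcod ele tkay rer
Hunk 3: at line 1 remove [nuymo,blar,fmw] add [rztw,xql,noi] -> 16 lines: dgj rztw xql noi oyczd pqhz enlq gdsa yxwhv hugtn qaew akycy pcod ele tkay rer
Final line count: 16

Answer: 16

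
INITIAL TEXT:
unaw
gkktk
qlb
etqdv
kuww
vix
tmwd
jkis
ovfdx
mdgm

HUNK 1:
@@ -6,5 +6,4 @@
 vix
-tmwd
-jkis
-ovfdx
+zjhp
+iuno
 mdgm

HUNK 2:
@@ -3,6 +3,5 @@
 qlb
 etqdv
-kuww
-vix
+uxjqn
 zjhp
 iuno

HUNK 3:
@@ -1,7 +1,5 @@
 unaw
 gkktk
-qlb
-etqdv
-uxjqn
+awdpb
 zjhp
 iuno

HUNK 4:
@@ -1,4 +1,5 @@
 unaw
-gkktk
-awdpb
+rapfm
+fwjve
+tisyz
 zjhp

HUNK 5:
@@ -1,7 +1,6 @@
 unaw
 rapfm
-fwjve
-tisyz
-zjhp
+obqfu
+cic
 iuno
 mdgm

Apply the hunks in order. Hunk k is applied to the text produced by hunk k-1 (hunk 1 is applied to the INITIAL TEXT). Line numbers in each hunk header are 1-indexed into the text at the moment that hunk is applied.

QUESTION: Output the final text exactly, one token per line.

Hunk 1: at line 6 remove [tmwd,jkis,ovfdx] add [zjhp,iuno] -> 9 lines: unaw gkktk qlb etqdv kuww vix zjhp iuno mdgm
Hunk 2: at line 3 remove [kuww,vix] add [uxjqn] -> 8 lines: unaw gkktk qlb etqdv uxjqn zjhp iuno mdgm
Hunk 3: at line 1 remove [qlb,etqdv,uxjqn] add [awdpb] -> 6 lines: unaw gkktk awdpb zjhp iuno mdgm
Hunk 4: at line 1 remove [gkktk,awdpb] add [rapfm,fwjve,tisyz] -> 7 lines: unaw rapfm fwjve tisyz zjhp iuno mdgm
Hunk 5: at line 1 remove [fwjve,tisyz,zjhp] add [obqfu,cic] -> 6 lines: unaw rapfm obqfu cic iuno mdgm

Answer: unaw
rapfm
obqfu
cic
iuno
mdgm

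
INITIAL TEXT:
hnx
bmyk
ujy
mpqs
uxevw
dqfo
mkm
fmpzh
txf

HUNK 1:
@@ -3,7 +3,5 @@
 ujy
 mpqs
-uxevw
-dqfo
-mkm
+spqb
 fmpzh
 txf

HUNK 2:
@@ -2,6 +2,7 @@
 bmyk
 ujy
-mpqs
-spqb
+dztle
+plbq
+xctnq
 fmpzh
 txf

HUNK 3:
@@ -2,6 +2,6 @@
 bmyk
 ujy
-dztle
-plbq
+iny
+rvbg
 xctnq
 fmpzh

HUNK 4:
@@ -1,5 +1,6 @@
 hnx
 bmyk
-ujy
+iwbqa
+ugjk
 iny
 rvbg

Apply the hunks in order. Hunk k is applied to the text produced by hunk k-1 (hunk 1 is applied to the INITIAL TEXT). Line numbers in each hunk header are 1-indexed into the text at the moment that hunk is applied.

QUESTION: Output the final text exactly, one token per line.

Answer: hnx
bmyk
iwbqa
ugjk
iny
rvbg
xctnq
fmpzh
txf

Derivation:
Hunk 1: at line 3 remove [uxevw,dqfo,mkm] add [spqb] -> 7 lines: hnx bmyk ujy mpqs spqb fmpzh txf
Hunk 2: at line 2 remove [mpqs,spqb] add [dztle,plbq,xctnq] -> 8 lines: hnx bmyk ujy dztle plbq xctnq fmpzh txf
Hunk 3: at line 2 remove [dztle,plbq] add [iny,rvbg] -> 8 lines: hnx bmyk ujy iny rvbg xctnq fmpzh txf
Hunk 4: at line 1 remove [ujy] add [iwbqa,ugjk] -> 9 lines: hnx bmyk iwbqa ugjk iny rvbg xctnq fmpzh txf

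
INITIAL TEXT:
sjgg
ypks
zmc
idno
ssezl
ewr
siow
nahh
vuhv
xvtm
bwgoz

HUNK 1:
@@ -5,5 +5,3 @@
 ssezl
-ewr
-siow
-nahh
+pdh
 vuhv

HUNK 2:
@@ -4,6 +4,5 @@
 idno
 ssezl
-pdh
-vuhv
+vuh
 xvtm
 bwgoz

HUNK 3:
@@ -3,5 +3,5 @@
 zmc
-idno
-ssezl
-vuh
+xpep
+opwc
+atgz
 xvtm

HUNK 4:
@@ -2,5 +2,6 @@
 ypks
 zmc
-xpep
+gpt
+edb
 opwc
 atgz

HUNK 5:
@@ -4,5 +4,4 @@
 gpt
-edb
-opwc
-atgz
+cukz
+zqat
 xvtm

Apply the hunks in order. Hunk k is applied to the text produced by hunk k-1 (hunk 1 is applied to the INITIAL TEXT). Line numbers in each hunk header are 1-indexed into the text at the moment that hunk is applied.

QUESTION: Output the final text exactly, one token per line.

Answer: sjgg
ypks
zmc
gpt
cukz
zqat
xvtm
bwgoz

Derivation:
Hunk 1: at line 5 remove [ewr,siow,nahh] add [pdh] -> 9 lines: sjgg ypks zmc idno ssezl pdh vuhv xvtm bwgoz
Hunk 2: at line 4 remove [pdh,vuhv] add [vuh] -> 8 lines: sjgg ypks zmc idno ssezl vuh xvtm bwgoz
Hunk 3: at line 3 remove [idno,ssezl,vuh] add [xpep,opwc,atgz] -> 8 lines: sjgg ypks zmc xpep opwc atgz xvtm bwgoz
Hunk 4: at line 2 remove [xpep] add [gpt,edb] -> 9 lines: sjgg ypks zmc gpt edb opwc atgz xvtm bwgoz
Hunk 5: at line 4 remove [edb,opwc,atgz] add [cukz,zqat] -> 8 lines: sjgg ypks zmc gpt cukz zqat xvtm bwgoz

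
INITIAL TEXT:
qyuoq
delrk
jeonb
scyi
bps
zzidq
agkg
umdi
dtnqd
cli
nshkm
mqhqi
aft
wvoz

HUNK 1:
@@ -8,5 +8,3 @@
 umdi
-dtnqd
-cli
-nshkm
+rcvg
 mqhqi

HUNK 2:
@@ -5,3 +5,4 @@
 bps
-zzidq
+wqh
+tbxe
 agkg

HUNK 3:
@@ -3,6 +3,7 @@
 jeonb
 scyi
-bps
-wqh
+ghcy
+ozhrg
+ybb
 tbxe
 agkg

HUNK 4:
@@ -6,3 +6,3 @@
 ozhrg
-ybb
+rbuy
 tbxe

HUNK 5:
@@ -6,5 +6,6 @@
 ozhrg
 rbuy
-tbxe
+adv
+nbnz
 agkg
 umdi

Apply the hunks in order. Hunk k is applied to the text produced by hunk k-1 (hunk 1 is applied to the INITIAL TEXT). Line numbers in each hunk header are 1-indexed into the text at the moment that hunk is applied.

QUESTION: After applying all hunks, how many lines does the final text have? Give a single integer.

Hunk 1: at line 8 remove [dtnqd,cli,nshkm] add [rcvg] -> 12 lines: qyuoq delrk jeonb scyi bps zzidq agkg umdi rcvg mqhqi aft wvoz
Hunk 2: at line 5 remove [zzidq] add [wqh,tbxe] -> 13 lines: qyuoq delrk jeonb scyi bps wqh tbxe agkg umdi rcvg mqhqi aft wvoz
Hunk 3: at line 3 remove [bps,wqh] add [ghcy,ozhrg,ybb] -> 14 lines: qyuoq delrk jeonb scyi ghcy ozhrg ybb tbxe agkg umdi rcvg mqhqi aft wvoz
Hunk 4: at line 6 remove [ybb] add [rbuy] -> 14 lines: qyuoq delrk jeonb scyi ghcy ozhrg rbuy tbxe agkg umdi rcvg mqhqi aft wvoz
Hunk 5: at line 6 remove [tbxe] add [adv,nbnz] -> 15 lines: qyuoq delrk jeonb scyi ghcy ozhrg rbuy adv nbnz agkg umdi rcvg mqhqi aft wvoz
Final line count: 15

Answer: 15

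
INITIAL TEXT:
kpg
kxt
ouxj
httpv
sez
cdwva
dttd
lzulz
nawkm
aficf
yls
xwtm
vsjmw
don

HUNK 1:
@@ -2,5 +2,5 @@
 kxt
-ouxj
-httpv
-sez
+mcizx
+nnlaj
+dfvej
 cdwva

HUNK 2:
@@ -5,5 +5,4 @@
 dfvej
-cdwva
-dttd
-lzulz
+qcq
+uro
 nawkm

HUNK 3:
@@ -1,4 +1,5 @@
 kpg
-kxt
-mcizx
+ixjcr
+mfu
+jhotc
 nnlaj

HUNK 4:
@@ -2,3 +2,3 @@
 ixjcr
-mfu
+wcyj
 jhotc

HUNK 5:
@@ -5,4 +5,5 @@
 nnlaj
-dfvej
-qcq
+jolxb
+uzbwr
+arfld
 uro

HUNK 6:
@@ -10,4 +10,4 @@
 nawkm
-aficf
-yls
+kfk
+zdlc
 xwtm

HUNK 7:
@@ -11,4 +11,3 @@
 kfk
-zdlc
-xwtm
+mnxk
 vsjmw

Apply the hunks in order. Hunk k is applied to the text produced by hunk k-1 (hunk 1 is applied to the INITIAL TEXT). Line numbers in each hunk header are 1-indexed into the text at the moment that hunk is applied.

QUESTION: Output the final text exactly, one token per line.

Answer: kpg
ixjcr
wcyj
jhotc
nnlaj
jolxb
uzbwr
arfld
uro
nawkm
kfk
mnxk
vsjmw
don

Derivation:
Hunk 1: at line 2 remove [ouxj,httpv,sez] add [mcizx,nnlaj,dfvej] -> 14 lines: kpg kxt mcizx nnlaj dfvej cdwva dttd lzulz nawkm aficf yls xwtm vsjmw don
Hunk 2: at line 5 remove [cdwva,dttd,lzulz] add [qcq,uro] -> 13 lines: kpg kxt mcizx nnlaj dfvej qcq uro nawkm aficf yls xwtm vsjmw don
Hunk 3: at line 1 remove [kxt,mcizx] add [ixjcr,mfu,jhotc] -> 14 lines: kpg ixjcr mfu jhotc nnlaj dfvej qcq uro nawkm aficf yls xwtm vsjmw don
Hunk 4: at line 2 remove [mfu] add [wcyj] -> 14 lines: kpg ixjcr wcyj jhotc nnlaj dfvej qcq uro nawkm aficf yls xwtm vsjmw don
Hunk 5: at line 5 remove [dfvej,qcq] add [jolxb,uzbwr,arfld] -> 15 lines: kpg ixjcr wcyj jhotc nnlaj jolxb uzbwr arfld uro nawkm aficf yls xwtm vsjmw don
Hunk 6: at line 10 remove [aficf,yls] add [kfk,zdlc] -> 15 lines: kpg ixjcr wcyj jhotc nnlaj jolxb uzbwr arfld uro nawkm kfk zdlc xwtm vsjmw don
Hunk 7: at line 11 remove [zdlc,xwtm] add [mnxk] -> 14 lines: kpg ixjcr wcyj jhotc nnlaj jolxb uzbwr arfld uro nawkm kfk mnxk vsjmw don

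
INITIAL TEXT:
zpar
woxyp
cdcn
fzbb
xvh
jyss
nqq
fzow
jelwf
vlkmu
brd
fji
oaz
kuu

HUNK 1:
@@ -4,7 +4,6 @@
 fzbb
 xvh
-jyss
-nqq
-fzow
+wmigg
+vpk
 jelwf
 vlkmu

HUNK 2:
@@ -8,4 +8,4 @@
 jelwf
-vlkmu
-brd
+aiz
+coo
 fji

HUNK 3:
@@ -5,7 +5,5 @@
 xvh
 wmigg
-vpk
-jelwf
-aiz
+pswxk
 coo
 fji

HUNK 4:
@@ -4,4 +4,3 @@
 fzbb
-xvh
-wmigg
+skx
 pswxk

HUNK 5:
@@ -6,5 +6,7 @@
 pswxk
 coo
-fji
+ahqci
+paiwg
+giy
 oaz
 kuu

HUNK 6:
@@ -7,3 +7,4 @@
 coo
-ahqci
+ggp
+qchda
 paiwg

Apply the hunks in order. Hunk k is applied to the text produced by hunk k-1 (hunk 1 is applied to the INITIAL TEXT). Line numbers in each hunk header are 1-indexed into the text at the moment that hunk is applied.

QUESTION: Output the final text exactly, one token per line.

Answer: zpar
woxyp
cdcn
fzbb
skx
pswxk
coo
ggp
qchda
paiwg
giy
oaz
kuu

Derivation:
Hunk 1: at line 4 remove [jyss,nqq,fzow] add [wmigg,vpk] -> 13 lines: zpar woxyp cdcn fzbb xvh wmigg vpk jelwf vlkmu brd fji oaz kuu
Hunk 2: at line 8 remove [vlkmu,brd] add [aiz,coo] -> 13 lines: zpar woxyp cdcn fzbb xvh wmigg vpk jelwf aiz coo fji oaz kuu
Hunk 3: at line 5 remove [vpk,jelwf,aiz] add [pswxk] -> 11 lines: zpar woxyp cdcn fzbb xvh wmigg pswxk coo fji oaz kuu
Hunk 4: at line 4 remove [xvh,wmigg] add [skx] -> 10 lines: zpar woxyp cdcn fzbb skx pswxk coo fji oaz kuu
Hunk 5: at line 6 remove [fji] add [ahqci,paiwg,giy] -> 12 lines: zpar woxyp cdcn fzbb skx pswxk coo ahqci paiwg giy oaz kuu
Hunk 6: at line 7 remove [ahqci] add [ggp,qchda] -> 13 lines: zpar woxyp cdcn fzbb skx pswxk coo ggp qchda paiwg giy oaz kuu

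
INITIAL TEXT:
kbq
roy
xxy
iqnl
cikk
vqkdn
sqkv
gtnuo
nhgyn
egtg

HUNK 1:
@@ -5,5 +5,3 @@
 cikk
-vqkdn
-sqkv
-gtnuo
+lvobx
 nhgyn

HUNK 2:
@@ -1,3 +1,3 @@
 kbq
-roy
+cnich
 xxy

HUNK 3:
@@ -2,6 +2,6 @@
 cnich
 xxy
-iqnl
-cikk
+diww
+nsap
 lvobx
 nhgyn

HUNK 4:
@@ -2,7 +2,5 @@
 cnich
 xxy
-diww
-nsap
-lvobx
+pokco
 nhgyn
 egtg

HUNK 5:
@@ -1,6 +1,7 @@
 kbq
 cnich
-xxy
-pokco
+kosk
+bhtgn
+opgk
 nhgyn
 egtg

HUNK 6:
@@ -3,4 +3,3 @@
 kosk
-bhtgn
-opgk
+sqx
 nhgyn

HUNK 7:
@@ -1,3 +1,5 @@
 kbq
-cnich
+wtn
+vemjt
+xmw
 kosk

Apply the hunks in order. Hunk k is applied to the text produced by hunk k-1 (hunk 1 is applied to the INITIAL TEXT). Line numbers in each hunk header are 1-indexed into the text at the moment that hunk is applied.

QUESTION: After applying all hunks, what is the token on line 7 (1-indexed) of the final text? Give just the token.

Answer: nhgyn

Derivation:
Hunk 1: at line 5 remove [vqkdn,sqkv,gtnuo] add [lvobx] -> 8 lines: kbq roy xxy iqnl cikk lvobx nhgyn egtg
Hunk 2: at line 1 remove [roy] add [cnich] -> 8 lines: kbq cnich xxy iqnl cikk lvobx nhgyn egtg
Hunk 3: at line 2 remove [iqnl,cikk] add [diww,nsap] -> 8 lines: kbq cnich xxy diww nsap lvobx nhgyn egtg
Hunk 4: at line 2 remove [diww,nsap,lvobx] add [pokco] -> 6 lines: kbq cnich xxy pokco nhgyn egtg
Hunk 5: at line 1 remove [xxy,pokco] add [kosk,bhtgn,opgk] -> 7 lines: kbq cnich kosk bhtgn opgk nhgyn egtg
Hunk 6: at line 3 remove [bhtgn,opgk] add [sqx] -> 6 lines: kbq cnich kosk sqx nhgyn egtg
Hunk 7: at line 1 remove [cnich] add [wtn,vemjt,xmw] -> 8 lines: kbq wtn vemjt xmw kosk sqx nhgyn egtg
Final line 7: nhgyn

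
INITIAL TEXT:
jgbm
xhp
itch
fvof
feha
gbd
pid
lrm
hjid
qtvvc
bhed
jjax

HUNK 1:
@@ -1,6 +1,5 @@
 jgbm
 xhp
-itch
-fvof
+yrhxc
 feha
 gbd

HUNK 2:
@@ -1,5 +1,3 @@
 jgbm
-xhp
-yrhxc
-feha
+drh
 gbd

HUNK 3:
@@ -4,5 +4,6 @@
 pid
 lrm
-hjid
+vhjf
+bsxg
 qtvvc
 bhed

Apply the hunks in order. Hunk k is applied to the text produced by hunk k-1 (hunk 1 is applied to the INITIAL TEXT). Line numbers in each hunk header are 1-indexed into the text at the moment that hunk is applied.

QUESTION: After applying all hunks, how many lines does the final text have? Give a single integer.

Hunk 1: at line 1 remove [itch,fvof] add [yrhxc] -> 11 lines: jgbm xhp yrhxc feha gbd pid lrm hjid qtvvc bhed jjax
Hunk 2: at line 1 remove [xhp,yrhxc,feha] add [drh] -> 9 lines: jgbm drh gbd pid lrm hjid qtvvc bhed jjax
Hunk 3: at line 4 remove [hjid] add [vhjf,bsxg] -> 10 lines: jgbm drh gbd pid lrm vhjf bsxg qtvvc bhed jjax
Final line count: 10

Answer: 10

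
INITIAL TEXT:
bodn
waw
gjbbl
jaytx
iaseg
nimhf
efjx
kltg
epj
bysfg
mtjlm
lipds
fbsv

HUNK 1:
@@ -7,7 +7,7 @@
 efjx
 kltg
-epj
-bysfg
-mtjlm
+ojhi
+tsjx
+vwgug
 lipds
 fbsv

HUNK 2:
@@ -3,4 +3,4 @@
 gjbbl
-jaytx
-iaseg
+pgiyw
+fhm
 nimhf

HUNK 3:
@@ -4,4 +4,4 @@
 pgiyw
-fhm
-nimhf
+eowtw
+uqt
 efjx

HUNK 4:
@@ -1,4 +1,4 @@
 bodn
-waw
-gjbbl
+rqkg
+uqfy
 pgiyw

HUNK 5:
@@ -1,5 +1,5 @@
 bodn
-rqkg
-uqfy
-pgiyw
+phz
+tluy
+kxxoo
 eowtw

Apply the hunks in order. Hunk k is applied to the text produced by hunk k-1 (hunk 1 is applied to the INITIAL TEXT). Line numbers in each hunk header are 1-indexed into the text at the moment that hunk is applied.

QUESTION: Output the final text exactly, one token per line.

Answer: bodn
phz
tluy
kxxoo
eowtw
uqt
efjx
kltg
ojhi
tsjx
vwgug
lipds
fbsv

Derivation:
Hunk 1: at line 7 remove [epj,bysfg,mtjlm] add [ojhi,tsjx,vwgug] -> 13 lines: bodn waw gjbbl jaytx iaseg nimhf efjx kltg ojhi tsjx vwgug lipds fbsv
Hunk 2: at line 3 remove [jaytx,iaseg] add [pgiyw,fhm] -> 13 lines: bodn waw gjbbl pgiyw fhm nimhf efjx kltg ojhi tsjx vwgug lipds fbsv
Hunk 3: at line 4 remove [fhm,nimhf] add [eowtw,uqt] -> 13 lines: bodn waw gjbbl pgiyw eowtw uqt efjx kltg ojhi tsjx vwgug lipds fbsv
Hunk 4: at line 1 remove [waw,gjbbl] add [rqkg,uqfy] -> 13 lines: bodn rqkg uqfy pgiyw eowtw uqt efjx kltg ojhi tsjx vwgug lipds fbsv
Hunk 5: at line 1 remove [rqkg,uqfy,pgiyw] add [phz,tluy,kxxoo] -> 13 lines: bodn phz tluy kxxoo eowtw uqt efjx kltg ojhi tsjx vwgug lipds fbsv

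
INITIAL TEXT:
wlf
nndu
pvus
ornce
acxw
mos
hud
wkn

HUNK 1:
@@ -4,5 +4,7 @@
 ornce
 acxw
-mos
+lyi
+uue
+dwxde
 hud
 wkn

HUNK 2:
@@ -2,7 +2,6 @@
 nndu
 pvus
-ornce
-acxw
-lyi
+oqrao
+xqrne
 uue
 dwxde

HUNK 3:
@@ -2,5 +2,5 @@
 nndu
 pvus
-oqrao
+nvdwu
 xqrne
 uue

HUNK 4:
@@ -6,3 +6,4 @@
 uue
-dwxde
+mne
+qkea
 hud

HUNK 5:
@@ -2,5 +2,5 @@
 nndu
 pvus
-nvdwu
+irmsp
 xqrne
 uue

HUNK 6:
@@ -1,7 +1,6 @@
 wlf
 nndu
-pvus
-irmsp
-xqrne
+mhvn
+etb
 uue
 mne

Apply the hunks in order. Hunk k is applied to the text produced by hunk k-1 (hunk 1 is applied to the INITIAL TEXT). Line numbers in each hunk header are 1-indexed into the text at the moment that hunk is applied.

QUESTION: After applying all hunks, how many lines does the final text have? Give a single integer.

Answer: 9

Derivation:
Hunk 1: at line 4 remove [mos] add [lyi,uue,dwxde] -> 10 lines: wlf nndu pvus ornce acxw lyi uue dwxde hud wkn
Hunk 2: at line 2 remove [ornce,acxw,lyi] add [oqrao,xqrne] -> 9 lines: wlf nndu pvus oqrao xqrne uue dwxde hud wkn
Hunk 3: at line 2 remove [oqrao] add [nvdwu] -> 9 lines: wlf nndu pvus nvdwu xqrne uue dwxde hud wkn
Hunk 4: at line 6 remove [dwxde] add [mne,qkea] -> 10 lines: wlf nndu pvus nvdwu xqrne uue mne qkea hud wkn
Hunk 5: at line 2 remove [nvdwu] add [irmsp] -> 10 lines: wlf nndu pvus irmsp xqrne uue mne qkea hud wkn
Hunk 6: at line 1 remove [pvus,irmsp,xqrne] add [mhvn,etb] -> 9 lines: wlf nndu mhvn etb uue mne qkea hud wkn
Final line count: 9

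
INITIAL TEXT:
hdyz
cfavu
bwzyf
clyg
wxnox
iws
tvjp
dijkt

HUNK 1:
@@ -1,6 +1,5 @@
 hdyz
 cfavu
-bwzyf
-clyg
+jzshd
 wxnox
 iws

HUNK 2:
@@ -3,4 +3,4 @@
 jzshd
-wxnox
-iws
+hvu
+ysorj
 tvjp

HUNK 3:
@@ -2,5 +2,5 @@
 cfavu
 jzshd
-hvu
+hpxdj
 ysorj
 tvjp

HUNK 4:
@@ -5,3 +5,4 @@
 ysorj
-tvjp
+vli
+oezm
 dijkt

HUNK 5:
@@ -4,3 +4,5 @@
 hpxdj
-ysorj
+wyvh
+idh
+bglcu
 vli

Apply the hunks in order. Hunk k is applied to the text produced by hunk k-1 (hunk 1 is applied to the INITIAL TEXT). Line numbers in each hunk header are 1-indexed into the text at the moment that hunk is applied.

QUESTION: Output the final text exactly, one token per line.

Hunk 1: at line 1 remove [bwzyf,clyg] add [jzshd] -> 7 lines: hdyz cfavu jzshd wxnox iws tvjp dijkt
Hunk 2: at line 3 remove [wxnox,iws] add [hvu,ysorj] -> 7 lines: hdyz cfavu jzshd hvu ysorj tvjp dijkt
Hunk 3: at line 2 remove [hvu] add [hpxdj] -> 7 lines: hdyz cfavu jzshd hpxdj ysorj tvjp dijkt
Hunk 4: at line 5 remove [tvjp] add [vli,oezm] -> 8 lines: hdyz cfavu jzshd hpxdj ysorj vli oezm dijkt
Hunk 5: at line 4 remove [ysorj] add [wyvh,idh,bglcu] -> 10 lines: hdyz cfavu jzshd hpxdj wyvh idh bglcu vli oezm dijkt

Answer: hdyz
cfavu
jzshd
hpxdj
wyvh
idh
bglcu
vli
oezm
dijkt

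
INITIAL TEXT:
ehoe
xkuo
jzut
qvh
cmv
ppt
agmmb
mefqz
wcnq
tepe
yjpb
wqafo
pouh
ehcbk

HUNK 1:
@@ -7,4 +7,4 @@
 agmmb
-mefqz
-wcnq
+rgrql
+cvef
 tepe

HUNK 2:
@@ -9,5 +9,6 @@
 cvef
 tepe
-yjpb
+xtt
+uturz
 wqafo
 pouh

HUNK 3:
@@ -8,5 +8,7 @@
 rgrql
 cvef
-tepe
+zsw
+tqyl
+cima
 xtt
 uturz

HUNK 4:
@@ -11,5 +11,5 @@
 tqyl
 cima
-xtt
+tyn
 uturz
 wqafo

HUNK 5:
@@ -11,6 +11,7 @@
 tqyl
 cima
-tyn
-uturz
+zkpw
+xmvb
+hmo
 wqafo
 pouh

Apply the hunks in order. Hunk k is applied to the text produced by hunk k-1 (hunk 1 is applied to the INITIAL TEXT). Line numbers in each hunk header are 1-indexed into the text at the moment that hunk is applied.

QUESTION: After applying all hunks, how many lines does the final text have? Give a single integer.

Answer: 18

Derivation:
Hunk 1: at line 7 remove [mefqz,wcnq] add [rgrql,cvef] -> 14 lines: ehoe xkuo jzut qvh cmv ppt agmmb rgrql cvef tepe yjpb wqafo pouh ehcbk
Hunk 2: at line 9 remove [yjpb] add [xtt,uturz] -> 15 lines: ehoe xkuo jzut qvh cmv ppt agmmb rgrql cvef tepe xtt uturz wqafo pouh ehcbk
Hunk 3: at line 8 remove [tepe] add [zsw,tqyl,cima] -> 17 lines: ehoe xkuo jzut qvh cmv ppt agmmb rgrql cvef zsw tqyl cima xtt uturz wqafo pouh ehcbk
Hunk 4: at line 11 remove [xtt] add [tyn] -> 17 lines: ehoe xkuo jzut qvh cmv ppt agmmb rgrql cvef zsw tqyl cima tyn uturz wqafo pouh ehcbk
Hunk 5: at line 11 remove [tyn,uturz] add [zkpw,xmvb,hmo] -> 18 lines: ehoe xkuo jzut qvh cmv ppt agmmb rgrql cvef zsw tqyl cima zkpw xmvb hmo wqafo pouh ehcbk
Final line count: 18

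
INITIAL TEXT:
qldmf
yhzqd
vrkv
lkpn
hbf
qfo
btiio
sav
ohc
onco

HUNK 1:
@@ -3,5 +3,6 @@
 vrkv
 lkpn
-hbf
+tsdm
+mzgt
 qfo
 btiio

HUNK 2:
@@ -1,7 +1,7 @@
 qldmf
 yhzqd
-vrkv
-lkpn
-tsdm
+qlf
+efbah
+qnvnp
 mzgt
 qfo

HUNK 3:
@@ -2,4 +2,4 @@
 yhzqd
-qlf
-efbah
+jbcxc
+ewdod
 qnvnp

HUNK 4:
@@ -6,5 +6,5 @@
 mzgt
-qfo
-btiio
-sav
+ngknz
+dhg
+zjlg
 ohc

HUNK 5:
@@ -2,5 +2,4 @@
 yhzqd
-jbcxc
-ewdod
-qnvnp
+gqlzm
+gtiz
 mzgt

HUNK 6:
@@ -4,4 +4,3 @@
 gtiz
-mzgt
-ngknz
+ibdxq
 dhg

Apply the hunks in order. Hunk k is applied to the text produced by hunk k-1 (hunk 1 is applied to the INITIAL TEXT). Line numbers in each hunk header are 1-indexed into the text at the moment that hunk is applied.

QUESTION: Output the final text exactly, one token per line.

Hunk 1: at line 3 remove [hbf] add [tsdm,mzgt] -> 11 lines: qldmf yhzqd vrkv lkpn tsdm mzgt qfo btiio sav ohc onco
Hunk 2: at line 1 remove [vrkv,lkpn,tsdm] add [qlf,efbah,qnvnp] -> 11 lines: qldmf yhzqd qlf efbah qnvnp mzgt qfo btiio sav ohc onco
Hunk 3: at line 2 remove [qlf,efbah] add [jbcxc,ewdod] -> 11 lines: qldmf yhzqd jbcxc ewdod qnvnp mzgt qfo btiio sav ohc onco
Hunk 4: at line 6 remove [qfo,btiio,sav] add [ngknz,dhg,zjlg] -> 11 lines: qldmf yhzqd jbcxc ewdod qnvnp mzgt ngknz dhg zjlg ohc onco
Hunk 5: at line 2 remove [jbcxc,ewdod,qnvnp] add [gqlzm,gtiz] -> 10 lines: qldmf yhzqd gqlzm gtiz mzgt ngknz dhg zjlg ohc onco
Hunk 6: at line 4 remove [mzgt,ngknz] add [ibdxq] -> 9 lines: qldmf yhzqd gqlzm gtiz ibdxq dhg zjlg ohc onco

Answer: qldmf
yhzqd
gqlzm
gtiz
ibdxq
dhg
zjlg
ohc
onco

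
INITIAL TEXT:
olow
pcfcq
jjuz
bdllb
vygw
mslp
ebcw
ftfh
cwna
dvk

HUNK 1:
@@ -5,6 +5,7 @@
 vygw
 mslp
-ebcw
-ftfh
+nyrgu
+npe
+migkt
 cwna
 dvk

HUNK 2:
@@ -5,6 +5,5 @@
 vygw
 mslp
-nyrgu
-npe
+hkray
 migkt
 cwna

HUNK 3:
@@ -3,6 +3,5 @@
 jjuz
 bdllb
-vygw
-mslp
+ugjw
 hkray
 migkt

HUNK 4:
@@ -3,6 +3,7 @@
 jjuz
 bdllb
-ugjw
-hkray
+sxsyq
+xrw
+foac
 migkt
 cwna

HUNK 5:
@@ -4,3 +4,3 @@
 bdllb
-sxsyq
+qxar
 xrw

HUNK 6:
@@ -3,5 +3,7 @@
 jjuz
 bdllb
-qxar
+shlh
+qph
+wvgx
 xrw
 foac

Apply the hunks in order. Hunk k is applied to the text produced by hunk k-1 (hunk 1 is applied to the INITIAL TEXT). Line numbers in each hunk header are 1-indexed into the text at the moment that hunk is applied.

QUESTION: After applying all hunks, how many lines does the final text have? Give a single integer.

Answer: 12

Derivation:
Hunk 1: at line 5 remove [ebcw,ftfh] add [nyrgu,npe,migkt] -> 11 lines: olow pcfcq jjuz bdllb vygw mslp nyrgu npe migkt cwna dvk
Hunk 2: at line 5 remove [nyrgu,npe] add [hkray] -> 10 lines: olow pcfcq jjuz bdllb vygw mslp hkray migkt cwna dvk
Hunk 3: at line 3 remove [vygw,mslp] add [ugjw] -> 9 lines: olow pcfcq jjuz bdllb ugjw hkray migkt cwna dvk
Hunk 4: at line 3 remove [ugjw,hkray] add [sxsyq,xrw,foac] -> 10 lines: olow pcfcq jjuz bdllb sxsyq xrw foac migkt cwna dvk
Hunk 5: at line 4 remove [sxsyq] add [qxar] -> 10 lines: olow pcfcq jjuz bdllb qxar xrw foac migkt cwna dvk
Hunk 6: at line 3 remove [qxar] add [shlh,qph,wvgx] -> 12 lines: olow pcfcq jjuz bdllb shlh qph wvgx xrw foac migkt cwna dvk
Final line count: 12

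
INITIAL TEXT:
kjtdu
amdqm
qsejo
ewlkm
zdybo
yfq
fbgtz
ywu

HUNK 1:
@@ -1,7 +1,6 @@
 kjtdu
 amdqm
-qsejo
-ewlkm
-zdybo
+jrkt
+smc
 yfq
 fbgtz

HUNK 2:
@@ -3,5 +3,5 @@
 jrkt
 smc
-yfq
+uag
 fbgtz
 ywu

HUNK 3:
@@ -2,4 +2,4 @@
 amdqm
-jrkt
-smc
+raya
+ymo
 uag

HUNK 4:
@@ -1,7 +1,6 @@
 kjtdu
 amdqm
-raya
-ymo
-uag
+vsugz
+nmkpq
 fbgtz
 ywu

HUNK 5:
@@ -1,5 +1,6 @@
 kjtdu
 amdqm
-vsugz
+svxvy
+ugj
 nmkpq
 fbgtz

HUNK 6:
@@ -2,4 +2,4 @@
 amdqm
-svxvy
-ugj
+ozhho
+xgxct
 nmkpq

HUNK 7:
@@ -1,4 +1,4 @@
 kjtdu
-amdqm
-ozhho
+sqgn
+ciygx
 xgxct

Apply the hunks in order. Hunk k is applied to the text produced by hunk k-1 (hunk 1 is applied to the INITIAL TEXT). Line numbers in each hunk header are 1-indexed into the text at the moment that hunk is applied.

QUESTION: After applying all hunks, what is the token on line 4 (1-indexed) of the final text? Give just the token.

Hunk 1: at line 1 remove [qsejo,ewlkm,zdybo] add [jrkt,smc] -> 7 lines: kjtdu amdqm jrkt smc yfq fbgtz ywu
Hunk 2: at line 3 remove [yfq] add [uag] -> 7 lines: kjtdu amdqm jrkt smc uag fbgtz ywu
Hunk 3: at line 2 remove [jrkt,smc] add [raya,ymo] -> 7 lines: kjtdu amdqm raya ymo uag fbgtz ywu
Hunk 4: at line 1 remove [raya,ymo,uag] add [vsugz,nmkpq] -> 6 lines: kjtdu amdqm vsugz nmkpq fbgtz ywu
Hunk 5: at line 1 remove [vsugz] add [svxvy,ugj] -> 7 lines: kjtdu amdqm svxvy ugj nmkpq fbgtz ywu
Hunk 6: at line 2 remove [svxvy,ugj] add [ozhho,xgxct] -> 7 lines: kjtdu amdqm ozhho xgxct nmkpq fbgtz ywu
Hunk 7: at line 1 remove [amdqm,ozhho] add [sqgn,ciygx] -> 7 lines: kjtdu sqgn ciygx xgxct nmkpq fbgtz ywu
Final line 4: xgxct

Answer: xgxct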